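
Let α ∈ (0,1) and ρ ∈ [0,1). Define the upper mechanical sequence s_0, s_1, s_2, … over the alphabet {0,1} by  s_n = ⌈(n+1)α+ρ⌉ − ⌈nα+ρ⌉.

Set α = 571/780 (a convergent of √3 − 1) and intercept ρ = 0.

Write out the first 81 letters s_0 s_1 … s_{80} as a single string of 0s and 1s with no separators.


n=0: ⌈(1·571)/780⌉ − ⌈(0·571)/780⌉ = ⌈571/780⌉ − ⌈0/780⌉ = 1 − 0 = 1
n=1: ⌈(2·571)/780⌉ − ⌈(1·571)/780⌉ = ⌈1142/780⌉ − ⌈571/780⌉ = 2 − 1 = 1
n=2: ⌈(3·571)/780⌉ − ⌈(2·571)/780⌉ = ⌈1713/780⌉ − ⌈1142/780⌉ = 3 − 2 = 1
n=3: ⌈(4·571)/780⌉ − ⌈(3·571)/780⌉ = ⌈2284/780⌉ − ⌈1713/780⌉ = 3 − 3 = 0
n=4: ⌈(5·571)/780⌉ − ⌈(4·571)/780⌉ = ⌈2855/780⌉ − ⌈2284/780⌉ = 4 − 3 = 1
n=5: ⌈(6·571)/780⌉ − ⌈(5·571)/780⌉ = ⌈3426/780⌉ − ⌈2855/780⌉ = 5 − 4 = 1
n=6: ⌈(7·571)/780⌉ − ⌈(6·571)/780⌉ = ⌈3997/780⌉ − ⌈3426/780⌉ = 6 − 5 = 1
n=7: ⌈(8·571)/780⌉ − ⌈(7·571)/780⌉ = ⌈4568/780⌉ − ⌈3997/780⌉ = 6 − 6 = 0
n=8: ⌈(9·571)/780⌉ − ⌈(8·571)/780⌉ = ⌈5139/780⌉ − ⌈4568/780⌉ = 7 − 6 = 1
n=9: ⌈(10·571)/780⌉ − ⌈(9·571)/780⌉ = ⌈5710/780⌉ − ⌈5139/780⌉ = 8 − 7 = 1
n=10: ⌈(11·571)/780⌉ − ⌈(10·571)/780⌉ = ⌈6281/780⌉ − ⌈5710/780⌉ = 9 − 8 = 1
n=11: ⌈(12·571)/780⌉ − ⌈(11·571)/780⌉ = ⌈6852/780⌉ − ⌈6281/780⌉ = 9 − 9 = 0
n=12: ⌈(13·571)/780⌉ − ⌈(12·571)/780⌉ = ⌈7423/780⌉ − ⌈6852/780⌉ = 10 − 9 = 1
n=13: ⌈(14·571)/780⌉ − ⌈(13·571)/780⌉ = ⌈7994/780⌉ − ⌈7423/780⌉ = 11 − 10 = 1
n=14: ⌈(15·571)/780⌉ − ⌈(14·571)/780⌉ = ⌈8565/780⌉ − ⌈7994/780⌉ = 11 − 11 = 0
n=15: ⌈(16·571)/780⌉ − ⌈(15·571)/780⌉ = ⌈9136/780⌉ − ⌈8565/780⌉ = 12 − 11 = 1
n=16: ⌈(17·571)/780⌉ − ⌈(16·571)/780⌉ = ⌈9707/780⌉ − ⌈9136/780⌉ = 13 − 12 = 1
n=17: ⌈(18·571)/780⌉ − ⌈(17·571)/780⌉ = ⌈10278/780⌉ − ⌈9707/780⌉ = 14 − 13 = 1
n=18: ⌈(19·571)/780⌉ − ⌈(18·571)/780⌉ = ⌈10849/780⌉ − ⌈10278/780⌉ = 14 − 14 = 0
n=19: ⌈(20·571)/780⌉ − ⌈(19·571)/780⌉ = ⌈11420/780⌉ − ⌈10849/780⌉ = 15 − 14 = 1
n=20: ⌈(21·571)/780⌉ − ⌈(20·571)/780⌉ = ⌈11991/780⌉ − ⌈11420/780⌉ = 16 − 15 = 1
n=21: ⌈(22·571)/780⌉ − ⌈(21·571)/780⌉ = ⌈12562/780⌉ − ⌈11991/780⌉ = 17 − 16 = 1
n=22: ⌈(23·571)/780⌉ − ⌈(22·571)/780⌉ = ⌈13133/780⌉ − ⌈12562/780⌉ = 17 − 17 = 0
n=23: ⌈(24·571)/780⌉ − ⌈(23·571)/780⌉ = ⌈13704/780⌉ − ⌈13133/780⌉ = 18 − 17 = 1
n=24: ⌈(25·571)/780⌉ − ⌈(24·571)/780⌉ = ⌈14275/780⌉ − ⌈13704/780⌉ = 19 − 18 = 1
n=25: ⌈(26·571)/780⌉ − ⌈(25·571)/780⌉ = ⌈14846/780⌉ − ⌈14275/780⌉ = 20 − 19 = 1
n=26: ⌈(27·571)/780⌉ − ⌈(26·571)/780⌉ = ⌈15417/780⌉ − ⌈14846/780⌉ = 20 − 20 = 0
n=27: ⌈(28·571)/780⌉ − ⌈(27·571)/780⌉ = ⌈15988/780⌉ − ⌈15417/780⌉ = 21 − 20 = 1
n=28: ⌈(29·571)/780⌉ − ⌈(28·571)/780⌉ = ⌈16559/780⌉ − ⌈15988/780⌉ = 22 − 21 = 1
n=29: ⌈(30·571)/780⌉ − ⌈(29·571)/780⌉ = ⌈17130/780⌉ − ⌈16559/780⌉ = 22 − 22 = 0
n=30: ⌈(31·571)/780⌉ − ⌈(30·571)/780⌉ = ⌈17701/780⌉ − ⌈17130/780⌉ = 23 − 22 = 1
n=31: ⌈(32·571)/780⌉ − ⌈(31·571)/780⌉ = ⌈18272/780⌉ − ⌈17701/780⌉ = 24 − 23 = 1
n=32: ⌈(33·571)/780⌉ − ⌈(32·571)/780⌉ = ⌈18843/780⌉ − ⌈18272/780⌉ = 25 − 24 = 1
n=33: ⌈(34·571)/780⌉ − ⌈(33·571)/780⌉ = ⌈19414/780⌉ − ⌈18843/780⌉ = 25 − 25 = 0
n=34: ⌈(35·571)/780⌉ − ⌈(34·571)/780⌉ = ⌈19985/780⌉ − ⌈19414/780⌉ = 26 − 25 = 1
n=35: ⌈(36·571)/780⌉ − ⌈(35·571)/780⌉ = ⌈20556/780⌉ − ⌈19985/780⌉ = 27 − 26 = 1
n=36: ⌈(37·571)/780⌉ − ⌈(36·571)/780⌉ = ⌈21127/780⌉ − ⌈20556/780⌉ = 28 − 27 = 1
n=37: ⌈(38·571)/780⌉ − ⌈(37·571)/780⌉ = ⌈21698/780⌉ − ⌈21127/780⌉ = 28 − 28 = 0
n=38: ⌈(39·571)/780⌉ − ⌈(38·571)/780⌉ = ⌈22269/780⌉ − ⌈21698/780⌉ = 29 − 28 = 1
n=39: ⌈(40·571)/780⌉ − ⌈(39·571)/780⌉ = ⌈22840/780⌉ − ⌈22269/780⌉ = 30 − 29 = 1
n=40: ⌈(41·571)/780⌉ − ⌈(40·571)/780⌉ = ⌈23411/780⌉ − ⌈22840/780⌉ = 31 − 30 = 1
n=41: ⌈(42·571)/780⌉ − ⌈(41·571)/780⌉ = ⌈23982/780⌉ − ⌈23411/780⌉ = 31 − 31 = 0
n=42: ⌈(43·571)/780⌉ − ⌈(42·571)/780⌉ = ⌈24553/780⌉ − ⌈23982/780⌉ = 32 − 31 = 1
n=43: ⌈(44·571)/780⌉ − ⌈(43·571)/780⌉ = ⌈25124/780⌉ − ⌈24553/780⌉ = 33 − 32 = 1
n=44: ⌈(45·571)/780⌉ − ⌈(44·571)/780⌉ = ⌈25695/780⌉ − ⌈25124/780⌉ = 33 − 33 = 0
n=45: ⌈(46·571)/780⌉ − ⌈(45·571)/780⌉ = ⌈26266/780⌉ − ⌈25695/780⌉ = 34 − 33 = 1
n=46: ⌈(47·571)/780⌉ − ⌈(46·571)/780⌉ = ⌈26837/780⌉ − ⌈26266/780⌉ = 35 − 34 = 1
n=47: ⌈(48·571)/780⌉ − ⌈(47·571)/780⌉ = ⌈27408/780⌉ − ⌈26837/780⌉ = 36 − 35 = 1
n=48: ⌈(49·571)/780⌉ − ⌈(48·571)/780⌉ = ⌈27979/780⌉ − ⌈27408/780⌉ = 36 − 36 = 0
n=49: ⌈(50·571)/780⌉ − ⌈(49·571)/780⌉ = ⌈28550/780⌉ − ⌈27979/780⌉ = 37 − 36 = 1
n=50: ⌈(51·571)/780⌉ − ⌈(50·571)/780⌉ = ⌈29121/780⌉ − ⌈28550/780⌉ = 38 − 37 = 1
n=51: ⌈(52·571)/780⌉ − ⌈(51·571)/780⌉ = ⌈29692/780⌉ − ⌈29121/780⌉ = 39 − 38 = 1
n=52: ⌈(53·571)/780⌉ − ⌈(52·571)/780⌉ = ⌈30263/780⌉ − ⌈29692/780⌉ = 39 − 39 = 0
n=53: ⌈(54·571)/780⌉ − ⌈(53·571)/780⌉ = ⌈30834/780⌉ − ⌈30263/780⌉ = 40 − 39 = 1
n=54: ⌈(55·571)/780⌉ − ⌈(54·571)/780⌉ = ⌈31405/780⌉ − ⌈30834/780⌉ = 41 − 40 = 1
n=55: ⌈(56·571)/780⌉ − ⌈(55·571)/780⌉ = ⌈31976/780⌉ − ⌈31405/780⌉ = 41 − 41 = 0
n=56: ⌈(57·571)/780⌉ − ⌈(56·571)/780⌉ = ⌈32547/780⌉ − ⌈31976/780⌉ = 42 − 41 = 1
n=57: ⌈(58·571)/780⌉ − ⌈(57·571)/780⌉ = ⌈33118/780⌉ − ⌈32547/780⌉ = 43 − 42 = 1
n=58: ⌈(59·571)/780⌉ − ⌈(58·571)/780⌉ = ⌈33689/780⌉ − ⌈33118/780⌉ = 44 − 43 = 1
n=59: ⌈(60·571)/780⌉ − ⌈(59·571)/780⌉ = ⌈34260/780⌉ − ⌈33689/780⌉ = 44 − 44 = 0
n=60: ⌈(61·571)/780⌉ − ⌈(60·571)/780⌉ = ⌈34831/780⌉ − ⌈34260/780⌉ = 45 − 44 = 1
n=61: ⌈(62·571)/780⌉ − ⌈(61·571)/780⌉ = ⌈35402/780⌉ − ⌈34831/780⌉ = 46 − 45 = 1
n=62: ⌈(63·571)/780⌉ − ⌈(62·571)/780⌉ = ⌈35973/780⌉ − ⌈35402/780⌉ = 47 − 46 = 1
n=63: ⌈(64·571)/780⌉ − ⌈(63·571)/780⌉ = ⌈36544/780⌉ − ⌈35973/780⌉ = 47 − 47 = 0
n=64: ⌈(65·571)/780⌉ − ⌈(64·571)/780⌉ = ⌈37115/780⌉ − ⌈36544/780⌉ = 48 − 47 = 1
n=65: ⌈(66·571)/780⌉ − ⌈(65·571)/780⌉ = ⌈37686/780⌉ − ⌈37115/780⌉ = 49 − 48 = 1
n=66: ⌈(67·571)/780⌉ − ⌈(66·571)/780⌉ = ⌈38257/780⌉ − ⌈37686/780⌉ = 50 − 49 = 1
n=67: ⌈(68·571)/780⌉ − ⌈(67·571)/780⌉ = ⌈38828/780⌉ − ⌈38257/780⌉ = 50 − 50 = 0
n=68: ⌈(69·571)/780⌉ − ⌈(68·571)/780⌉ = ⌈39399/780⌉ − ⌈38828/780⌉ = 51 − 50 = 1
n=69: ⌈(70·571)/780⌉ − ⌈(69·571)/780⌉ = ⌈39970/780⌉ − ⌈39399/780⌉ = 52 − 51 = 1
n=70: ⌈(71·571)/780⌉ − ⌈(70·571)/780⌉ = ⌈40541/780⌉ − ⌈39970/780⌉ = 52 − 52 = 0
n=71: ⌈(72·571)/780⌉ − ⌈(71·571)/780⌉ = ⌈41112/780⌉ − ⌈40541/780⌉ = 53 − 52 = 1
n=72: ⌈(73·571)/780⌉ − ⌈(72·571)/780⌉ = ⌈41683/780⌉ − ⌈41112/780⌉ = 54 − 53 = 1
n=73: ⌈(74·571)/780⌉ − ⌈(73·571)/780⌉ = ⌈42254/780⌉ − ⌈41683/780⌉ = 55 − 54 = 1
n=74: ⌈(75·571)/780⌉ − ⌈(74·571)/780⌉ = ⌈42825/780⌉ − ⌈42254/780⌉ = 55 − 55 = 0
n=75: ⌈(76·571)/780⌉ − ⌈(75·571)/780⌉ = ⌈43396/780⌉ − ⌈42825/780⌉ = 56 − 55 = 1
n=76: ⌈(77·571)/780⌉ − ⌈(76·571)/780⌉ = ⌈43967/780⌉ − ⌈43396/780⌉ = 57 − 56 = 1
n=77: ⌈(78·571)/780⌉ − ⌈(77·571)/780⌉ = ⌈44538/780⌉ − ⌈43967/780⌉ = 58 − 57 = 1
n=78: ⌈(79·571)/780⌉ − ⌈(78·571)/780⌉ = ⌈45109/780⌉ − ⌈44538/780⌉ = 58 − 58 = 0
n=79: ⌈(80·571)/780⌉ − ⌈(79·571)/780⌉ = ⌈45680/780⌉ − ⌈45109/780⌉ = 59 − 58 = 1
n=80: ⌈(81·571)/780⌉ − ⌈(80·571)/780⌉ = ⌈46251/780⌉ − ⌈45680/780⌉ = 60 − 59 = 1

111011101110110111011101110110111011101110110111011101101110111011101101110111011


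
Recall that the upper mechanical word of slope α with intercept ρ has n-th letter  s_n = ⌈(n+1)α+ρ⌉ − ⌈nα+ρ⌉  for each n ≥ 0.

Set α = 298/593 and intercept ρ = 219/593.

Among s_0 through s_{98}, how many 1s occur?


#1s = Σ_{n=0}^{98} s_n = Σ_{n=0}^{98} (⌈(n+1)α+ρ⌉ − ⌈nα+ρ⌉)
the sum telescopes: every ⌈nα+ρ⌉ with 0 < n < 99 appears once with + and once with −, leaving ⌈99α+ρ⌉ − ⌈0·α+ρ⌉
99α + ρ = (99·298 + 219) / 593 = 29721/593
ρ = 219/593
⌈29721/593⌉ = 51,  ⌈219/593⌉ = 1
#1s = 51 − 1 = 50

50


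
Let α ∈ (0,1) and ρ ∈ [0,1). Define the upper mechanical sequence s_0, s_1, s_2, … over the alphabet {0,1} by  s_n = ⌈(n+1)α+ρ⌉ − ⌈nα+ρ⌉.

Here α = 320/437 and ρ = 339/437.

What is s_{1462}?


(n+1)α + ρ = (1463·320 + 339) / 437 = 468499/437
nα + ρ     = (1462·320 + 339) / 437 = 468179/437
⌈468499/437⌉ = 1073,  ⌈468179/437⌉ = 1072
s_{1462} = 1073 − 1072 = 1

1


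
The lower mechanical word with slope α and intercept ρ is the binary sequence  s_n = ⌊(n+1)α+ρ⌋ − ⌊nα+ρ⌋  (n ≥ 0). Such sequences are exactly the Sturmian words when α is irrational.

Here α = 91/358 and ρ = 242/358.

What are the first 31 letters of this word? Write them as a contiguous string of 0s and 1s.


n=0: ⌊(1·91+242)/358⌋ − ⌊(0·91+242)/358⌋ = ⌊333/358⌋ − ⌊242/358⌋ = 0 − 0 = 0
n=1: ⌊(2·91+242)/358⌋ − ⌊(1·91+242)/358⌋ = ⌊424/358⌋ − ⌊333/358⌋ = 1 − 0 = 1
n=2: ⌊(3·91+242)/358⌋ − ⌊(2·91+242)/358⌋ = ⌊515/358⌋ − ⌊424/358⌋ = 1 − 1 = 0
n=3: ⌊(4·91+242)/358⌋ − ⌊(3·91+242)/358⌋ = ⌊606/358⌋ − ⌊515/358⌋ = 1 − 1 = 0
n=4: ⌊(5·91+242)/358⌋ − ⌊(4·91+242)/358⌋ = ⌊697/358⌋ − ⌊606/358⌋ = 1 − 1 = 0
n=5: ⌊(6·91+242)/358⌋ − ⌊(5·91+242)/358⌋ = ⌊788/358⌋ − ⌊697/358⌋ = 2 − 1 = 1
n=6: ⌊(7·91+242)/358⌋ − ⌊(6·91+242)/358⌋ = ⌊879/358⌋ − ⌊788/358⌋ = 2 − 2 = 0
n=7: ⌊(8·91+242)/358⌋ − ⌊(7·91+242)/358⌋ = ⌊970/358⌋ − ⌊879/358⌋ = 2 − 2 = 0
n=8: ⌊(9·91+242)/358⌋ − ⌊(8·91+242)/358⌋ = ⌊1061/358⌋ − ⌊970/358⌋ = 2 − 2 = 0
n=9: ⌊(10·91+242)/358⌋ − ⌊(9·91+242)/358⌋ = ⌊1152/358⌋ − ⌊1061/358⌋ = 3 − 2 = 1
n=10: ⌊(11·91+242)/358⌋ − ⌊(10·91+242)/358⌋ = ⌊1243/358⌋ − ⌊1152/358⌋ = 3 − 3 = 0
n=11: ⌊(12·91+242)/358⌋ − ⌊(11·91+242)/358⌋ = ⌊1334/358⌋ − ⌊1243/358⌋ = 3 − 3 = 0
n=12: ⌊(13·91+242)/358⌋ − ⌊(12·91+242)/358⌋ = ⌊1425/358⌋ − ⌊1334/358⌋ = 3 − 3 = 0
n=13: ⌊(14·91+242)/358⌋ − ⌊(13·91+242)/358⌋ = ⌊1516/358⌋ − ⌊1425/358⌋ = 4 − 3 = 1
n=14: ⌊(15·91+242)/358⌋ − ⌊(14·91+242)/358⌋ = ⌊1607/358⌋ − ⌊1516/358⌋ = 4 − 4 = 0
n=15: ⌊(16·91+242)/358⌋ − ⌊(15·91+242)/358⌋ = ⌊1698/358⌋ − ⌊1607/358⌋ = 4 − 4 = 0
n=16: ⌊(17·91+242)/358⌋ − ⌊(16·91+242)/358⌋ = ⌊1789/358⌋ − ⌊1698/358⌋ = 4 − 4 = 0
n=17: ⌊(18·91+242)/358⌋ − ⌊(17·91+242)/358⌋ = ⌊1880/358⌋ − ⌊1789/358⌋ = 5 − 4 = 1
n=18: ⌊(19·91+242)/358⌋ − ⌊(18·91+242)/358⌋ = ⌊1971/358⌋ − ⌊1880/358⌋ = 5 − 5 = 0
n=19: ⌊(20·91+242)/358⌋ − ⌊(19·91+242)/358⌋ = ⌊2062/358⌋ − ⌊1971/358⌋ = 5 − 5 = 0
n=20: ⌊(21·91+242)/358⌋ − ⌊(20·91+242)/358⌋ = ⌊2153/358⌋ − ⌊2062/358⌋ = 6 − 5 = 1
n=21: ⌊(22·91+242)/358⌋ − ⌊(21·91+242)/358⌋ = ⌊2244/358⌋ − ⌊2153/358⌋ = 6 − 6 = 0
n=22: ⌊(23·91+242)/358⌋ − ⌊(22·91+242)/358⌋ = ⌊2335/358⌋ − ⌊2244/358⌋ = 6 − 6 = 0
n=23: ⌊(24·91+242)/358⌋ − ⌊(23·91+242)/358⌋ = ⌊2426/358⌋ − ⌊2335/358⌋ = 6 − 6 = 0
n=24: ⌊(25·91+242)/358⌋ − ⌊(24·91+242)/358⌋ = ⌊2517/358⌋ − ⌊2426/358⌋ = 7 − 6 = 1
n=25: ⌊(26·91+242)/358⌋ − ⌊(25·91+242)/358⌋ = ⌊2608/358⌋ − ⌊2517/358⌋ = 7 − 7 = 0
n=26: ⌊(27·91+242)/358⌋ − ⌊(26·91+242)/358⌋ = ⌊2699/358⌋ − ⌊2608/358⌋ = 7 − 7 = 0
n=27: ⌊(28·91+242)/358⌋ − ⌊(27·91+242)/358⌋ = ⌊2790/358⌋ − ⌊2699/358⌋ = 7 − 7 = 0
n=28: ⌊(29·91+242)/358⌋ − ⌊(28·91+242)/358⌋ = ⌊2881/358⌋ − ⌊2790/358⌋ = 8 − 7 = 1
n=29: ⌊(30·91+242)/358⌋ − ⌊(29·91+242)/358⌋ = ⌊2972/358⌋ − ⌊2881/358⌋ = 8 − 8 = 0
n=30: ⌊(31·91+242)/358⌋ − ⌊(30·91+242)/358⌋ = ⌊3063/358⌋ − ⌊2972/358⌋ = 8 − 8 = 0

0100010001000100010010001000100


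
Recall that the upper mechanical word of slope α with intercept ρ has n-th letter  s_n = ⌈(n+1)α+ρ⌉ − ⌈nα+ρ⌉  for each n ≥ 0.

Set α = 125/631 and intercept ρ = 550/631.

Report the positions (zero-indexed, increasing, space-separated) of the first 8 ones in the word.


n=0: ⌈675/631⌉−⌈550/631⌉ = 2−1 = 1  ← one
n=1: ⌈800/631⌉−⌈675/631⌉ = 2−2 = 0
n=2: ⌈925/631⌉−⌈800/631⌉ = 2−2 = 0
n=3: ⌈1050/631⌉−⌈925/631⌉ = 2−2 = 0
n=4: ⌈1175/631⌉−⌈1050/631⌉ = 2−2 = 0
n=5: ⌈1300/631⌉−⌈1175/631⌉ = 3−2 = 1  ← one
n=6: ⌈1425/631⌉−⌈1300/631⌉ = 3−3 = 0
n=7: ⌈1550/631⌉−⌈1425/631⌉ = 3−3 = 0
n=8: ⌈1675/631⌉−⌈1550/631⌉ = 3−3 = 0
n=9: ⌈1800/631⌉−⌈1675/631⌉ = 3−3 = 0
n=10: ⌈1925/631⌉−⌈1800/631⌉ = 4−3 = 1  ← one
n=11: ⌈2050/631⌉−⌈1925/631⌉ = 4−4 = 0
n=12: ⌈2175/631⌉−⌈2050/631⌉ = 4−4 = 0
n=13: ⌈2300/631⌉−⌈2175/631⌉ = 4−4 = 0
n=14: ⌈2425/631⌉−⌈2300/631⌉ = 4−4 = 0
n=15: ⌈2550/631⌉−⌈2425/631⌉ = 5−4 = 1  ← one
n=16: ⌈2675/631⌉−⌈2550/631⌉ = 5−5 = 0
n=17: ⌈2800/631⌉−⌈2675/631⌉ = 5−5 = 0
n=18: ⌈2925/631⌉−⌈2800/631⌉ = 5−5 = 0
n=19: ⌈3050/631⌉−⌈2925/631⌉ = 5−5 = 0
n=20: ⌈3175/631⌉−⌈3050/631⌉ = 6−5 = 1  ← one
n=21: ⌈3300/631⌉−⌈3175/631⌉ = 6−6 = 0
n=22: ⌈3425/631⌉−⌈3300/631⌉ = 6−6 = 0
n=23: ⌈3550/631⌉−⌈3425/631⌉ = 6−6 = 0
n=24: ⌈3675/631⌉−⌈3550/631⌉ = 6−6 = 0
n=25: ⌈3800/631⌉−⌈3675/631⌉ = 7−6 = 1  ← one
n=26: ⌈3925/631⌉−⌈3800/631⌉ = 7−7 = 0
n=27: ⌈4050/631⌉−⌈3925/631⌉ = 7−7 = 0
n=28: ⌈4175/631⌉−⌈4050/631⌉ = 7−7 = 0
n=29: ⌈4300/631⌉−⌈4175/631⌉ = 7−7 = 0
n=30: ⌈4425/631⌉−⌈4300/631⌉ = 8−7 = 1  ← one
n=31: ⌈4550/631⌉−⌈4425/631⌉ = 8−8 = 0
n=32: ⌈4675/631⌉−⌈4550/631⌉ = 8−8 = 0
n=33: ⌈4800/631⌉−⌈4675/631⌉ = 8−8 = 0
n=34: ⌈4925/631⌉−⌈4800/631⌉ = 8−8 = 0
n=35: ⌈5050/631⌉−⌈4925/631⌉ = 9−8 = 1  ← one
positions of the first 8 ones: 0 5 10 15 20 25 30 35

0 5 10 15 20 25 30 35


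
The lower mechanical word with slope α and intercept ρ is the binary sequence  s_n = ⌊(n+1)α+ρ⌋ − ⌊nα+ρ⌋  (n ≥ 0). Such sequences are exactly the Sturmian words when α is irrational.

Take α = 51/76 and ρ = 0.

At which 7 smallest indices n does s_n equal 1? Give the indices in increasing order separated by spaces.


1 2 4 5 7 8 10

n=0: ⌊51/76⌋−⌊0/76⌋ = 0−0 = 0
n=1: ⌊102/76⌋−⌊51/76⌋ = 1−0 = 1  ← one
n=2: ⌊153/76⌋−⌊102/76⌋ = 2−1 = 1  ← one
n=3: ⌊204/76⌋−⌊153/76⌋ = 2−2 = 0
n=4: ⌊255/76⌋−⌊204/76⌋ = 3−2 = 1  ← one
n=5: ⌊306/76⌋−⌊255/76⌋ = 4−3 = 1  ← one
n=6: ⌊357/76⌋−⌊306/76⌋ = 4−4 = 0
n=7: ⌊408/76⌋−⌊357/76⌋ = 5−4 = 1  ← one
n=8: ⌊459/76⌋−⌊408/76⌋ = 6−5 = 1  ← one
n=9: ⌊510/76⌋−⌊459/76⌋ = 6−6 = 0
n=10: ⌊561/76⌋−⌊510/76⌋ = 7−6 = 1  ← one
positions of the first 7 ones: 1 2 4 5 7 8 10


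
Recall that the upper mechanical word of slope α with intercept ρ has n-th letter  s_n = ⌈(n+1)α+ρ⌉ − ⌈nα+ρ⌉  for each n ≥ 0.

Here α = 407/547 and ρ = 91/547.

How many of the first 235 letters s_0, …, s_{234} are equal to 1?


175

#1s = Σ_{n=0}^{234} s_n = Σ_{n=0}^{234} (⌈(n+1)α+ρ⌉ − ⌈nα+ρ⌉)
the sum telescopes: every ⌈nα+ρ⌉ with 0 < n < 235 appears once with + and once with −, leaving ⌈235α+ρ⌉ − ⌈0·α+ρ⌉
235α + ρ = (235·407 + 91) / 547 = 95736/547
ρ = 91/547
⌈95736/547⌉ = 176,  ⌈91/547⌉ = 1
#1s = 176 − 1 = 175


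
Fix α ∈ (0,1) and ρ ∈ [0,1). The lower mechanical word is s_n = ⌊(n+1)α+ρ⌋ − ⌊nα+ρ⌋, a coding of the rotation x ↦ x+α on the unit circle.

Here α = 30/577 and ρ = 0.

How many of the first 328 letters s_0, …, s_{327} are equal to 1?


17

#1s = Σ_{n=0}^{327} s_n = Σ_{n=0}^{327} (⌊(n+1)α+ρ⌋ − ⌊nα+ρ⌋)
the sum telescopes: every ⌊nα+ρ⌋ with 0 < n < 328 appears once with + and once with −, leaving ⌊328α+ρ⌋ − ⌊0·α+ρ⌋
328α + ρ = (328·30) / 577 = 9840/577
ρ = 0/577
⌊9840/577⌋ = 17,  ⌊0/577⌋ = 0
#1s = 17 − 0 = 17


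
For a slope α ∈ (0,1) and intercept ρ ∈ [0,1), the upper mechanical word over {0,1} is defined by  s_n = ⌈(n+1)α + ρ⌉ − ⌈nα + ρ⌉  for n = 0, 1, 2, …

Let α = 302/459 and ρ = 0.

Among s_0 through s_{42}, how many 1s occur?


#1s = Σ_{n=0}^{42} s_n = Σ_{n=0}^{42} (⌈(n+1)α+ρ⌉ − ⌈nα+ρ⌉)
the sum telescopes: every ⌈nα+ρ⌉ with 0 < n < 43 appears once with + and once with −, leaving ⌈43α+ρ⌉ − ⌈0·α+ρ⌉
43α + ρ = (43·302) / 459 = 12986/459
ρ = 0/459
⌈12986/459⌉ = 29,  ⌈0/459⌉ = 0
#1s = 29 − 0 = 29

29


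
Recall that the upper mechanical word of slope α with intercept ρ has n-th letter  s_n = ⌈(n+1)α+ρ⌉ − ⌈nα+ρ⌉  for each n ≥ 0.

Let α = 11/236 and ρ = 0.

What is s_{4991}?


(n+1)α + ρ = (4992·11) / 236 = 54912/236
nα + ρ     = (4991·11) / 236 = 54901/236
⌈54912/236⌉ = 233,  ⌈54901/236⌉ = 233
s_{4991} = 233 − 233 = 0

0


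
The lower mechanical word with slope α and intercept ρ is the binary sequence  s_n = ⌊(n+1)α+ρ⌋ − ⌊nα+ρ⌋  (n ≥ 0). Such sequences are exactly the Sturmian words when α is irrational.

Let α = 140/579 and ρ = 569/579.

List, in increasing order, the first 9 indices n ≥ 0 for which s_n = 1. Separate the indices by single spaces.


0 4 8 12 16 20 24 29 33

n=0: ⌊709/579⌋−⌊569/579⌋ = 1−0 = 1  ← one
n=1: ⌊849/579⌋−⌊709/579⌋ = 1−1 = 0
n=2: ⌊989/579⌋−⌊849/579⌋ = 1−1 = 0
n=3: ⌊1129/579⌋−⌊989/579⌋ = 1−1 = 0
n=4: ⌊1269/579⌋−⌊1129/579⌋ = 2−1 = 1  ← one
n=5: ⌊1409/579⌋−⌊1269/579⌋ = 2−2 = 0
n=6: ⌊1549/579⌋−⌊1409/579⌋ = 2−2 = 0
n=7: ⌊1689/579⌋−⌊1549/579⌋ = 2−2 = 0
n=8: ⌊1829/579⌋−⌊1689/579⌋ = 3−2 = 1  ← one
n=9: ⌊1969/579⌋−⌊1829/579⌋ = 3−3 = 0
n=10: ⌊2109/579⌋−⌊1969/579⌋ = 3−3 = 0
n=11: ⌊2249/579⌋−⌊2109/579⌋ = 3−3 = 0
n=12: ⌊2389/579⌋−⌊2249/579⌋ = 4−3 = 1  ← one
n=13: ⌊2529/579⌋−⌊2389/579⌋ = 4−4 = 0
n=14: ⌊2669/579⌋−⌊2529/579⌋ = 4−4 = 0
n=15: ⌊2809/579⌋−⌊2669/579⌋ = 4−4 = 0
n=16: ⌊2949/579⌋−⌊2809/579⌋ = 5−4 = 1  ← one
n=17: ⌊3089/579⌋−⌊2949/579⌋ = 5−5 = 0
n=18: ⌊3229/579⌋−⌊3089/579⌋ = 5−5 = 0
n=19: ⌊3369/579⌋−⌊3229/579⌋ = 5−5 = 0
n=20: ⌊3509/579⌋−⌊3369/579⌋ = 6−5 = 1  ← one
n=21: ⌊3649/579⌋−⌊3509/579⌋ = 6−6 = 0
n=22: ⌊3789/579⌋−⌊3649/579⌋ = 6−6 = 0
n=23: ⌊3929/579⌋−⌊3789/579⌋ = 6−6 = 0
n=24: ⌊4069/579⌋−⌊3929/579⌋ = 7−6 = 1  ← one
n=25: ⌊4209/579⌋−⌊4069/579⌋ = 7−7 = 0
n=26: ⌊4349/579⌋−⌊4209/579⌋ = 7−7 = 0
n=27: ⌊4489/579⌋−⌊4349/579⌋ = 7−7 = 0
n=28: ⌊4629/579⌋−⌊4489/579⌋ = 7−7 = 0
n=29: ⌊4769/579⌋−⌊4629/579⌋ = 8−7 = 1  ← one
n=30: ⌊4909/579⌋−⌊4769/579⌋ = 8−8 = 0
n=31: ⌊5049/579⌋−⌊4909/579⌋ = 8−8 = 0
n=32: ⌊5189/579⌋−⌊5049/579⌋ = 8−8 = 0
n=33: ⌊5329/579⌋−⌊5189/579⌋ = 9−8 = 1  ← one
positions of the first 9 ones: 0 4 8 12 16 20 24 29 33


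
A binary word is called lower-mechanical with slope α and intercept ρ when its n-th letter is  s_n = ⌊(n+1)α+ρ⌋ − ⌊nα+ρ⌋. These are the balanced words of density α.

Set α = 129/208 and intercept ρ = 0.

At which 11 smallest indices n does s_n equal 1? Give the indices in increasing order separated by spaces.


1 3 4 6 8 9 11 12 14 16 17

n=0: ⌊129/208⌋−⌊0/208⌋ = 0−0 = 0
n=1: ⌊258/208⌋−⌊129/208⌋ = 1−0 = 1  ← one
n=2: ⌊387/208⌋−⌊258/208⌋ = 1−1 = 0
n=3: ⌊516/208⌋−⌊387/208⌋ = 2−1 = 1  ← one
n=4: ⌊645/208⌋−⌊516/208⌋ = 3−2 = 1  ← one
n=5: ⌊774/208⌋−⌊645/208⌋ = 3−3 = 0
n=6: ⌊903/208⌋−⌊774/208⌋ = 4−3 = 1  ← one
n=7: ⌊1032/208⌋−⌊903/208⌋ = 4−4 = 0
n=8: ⌊1161/208⌋−⌊1032/208⌋ = 5−4 = 1  ← one
n=9: ⌊1290/208⌋−⌊1161/208⌋ = 6−5 = 1  ← one
n=10: ⌊1419/208⌋−⌊1290/208⌋ = 6−6 = 0
n=11: ⌊1548/208⌋−⌊1419/208⌋ = 7−6 = 1  ← one
n=12: ⌊1677/208⌋−⌊1548/208⌋ = 8−7 = 1  ← one
n=13: ⌊1806/208⌋−⌊1677/208⌋ = 8−8 = 0
n=14: ⌊1935/208⌋−⌊1806/208⌋ = 9−8 = 1  ← one
n=15: ⌊2064/208⌋−⌊1935/208⌋ = 9−9 = 0
n=16: ⌊2193/208⌋−⌊2064/208⌋ = 10−9 = 1  ← one
n=17: ⌊2322/208⌋−⌊2193/208⌋ = 11−10 = 1  ← one
positions of the first 11 ones: 1 3 4 6 8 9 11 12 14 16 17


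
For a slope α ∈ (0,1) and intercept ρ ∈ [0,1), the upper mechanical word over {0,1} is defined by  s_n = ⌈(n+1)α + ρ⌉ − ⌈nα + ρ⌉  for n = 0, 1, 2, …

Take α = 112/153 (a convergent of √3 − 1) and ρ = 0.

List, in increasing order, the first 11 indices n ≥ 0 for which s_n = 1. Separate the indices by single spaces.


0 1 2 4 5 6 8 9 10 12 13

n=0: ⌈112/153⌉−⌈0/153⌉ = 1−0 = 1  ← one
n=1: ⌈224/153⌉−⌈112/153⌉ = 2−1 = 1  ← one
n=2: ⌈336/153⌉−⌈224/153⌉ = 3−2 = 1  ← one
n=3: ⌈448/153⌉−⌈336/153⌉ = 3−3 = 0
n=4: ⌈560/153⌉−⌈448/153⌉ = 4−3 = 1  ← one
n=5: ⌈672/153⌉−⌈560/153⌉ = 5−4 = 1  ← one
n=6: ⌈784/153⌉−⌈672/153⌉ = 6−5 = 1  ← one
n=7: ⌈896/153⌉−⌈784/153⌉ = 6−6 = 0
n=8: ⌈1008/153⌉−⌈896/153⌉ = 7−6 = 1  ← one
n=9: ⌈1120/153⌉−⌈1008/153⌉ = 8−7 = 1  ← one
n=10: ⌈1232/153⌉−⌈1120/153⌉ = 9−8 = 1  ← one
n=11: ⌈1344/153⌉−⌈1232/153⌉ = 9−9 = 0
n=12: ⌈1456/153⌉−⌈1344/153⌉ = 10−9 = 1  ← one
n=13: ⌈1568/153⌉−⌈1456/153⌉ = 11−10 = 1  ← one
positions of the first 11 ones: 0 1 2 4 5 6 8 9 10 12 13


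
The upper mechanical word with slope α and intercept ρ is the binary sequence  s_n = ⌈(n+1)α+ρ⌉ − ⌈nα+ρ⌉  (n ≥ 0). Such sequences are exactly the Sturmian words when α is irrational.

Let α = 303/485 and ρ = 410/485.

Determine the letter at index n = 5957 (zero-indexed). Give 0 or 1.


1

(n+1)α + ρ = (5958·303 + 410) / 485 = 1805684/485
nα + ρ     = (5957·303 + 410) / 485 = 1805381/485
⌈1805684/485⌉ = 3724,  ⌈1805381/485⌉ = 3723
s_{5957} = 3724 − 3723 = 1


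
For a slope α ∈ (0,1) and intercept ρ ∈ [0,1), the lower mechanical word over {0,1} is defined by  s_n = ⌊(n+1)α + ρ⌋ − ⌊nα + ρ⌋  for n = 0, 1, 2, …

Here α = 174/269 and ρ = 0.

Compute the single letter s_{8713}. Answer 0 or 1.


1

(n+1)α + ρ = (8714·174) / 269 = 1516236/269
nα + ρ     = (8713·174) / 269 = 1516062/269
⌊1516236/269⌋ = 5636,  ⌊1516062/269⌋ = 5635
s_{8713} = 5636 − 5635 = 1


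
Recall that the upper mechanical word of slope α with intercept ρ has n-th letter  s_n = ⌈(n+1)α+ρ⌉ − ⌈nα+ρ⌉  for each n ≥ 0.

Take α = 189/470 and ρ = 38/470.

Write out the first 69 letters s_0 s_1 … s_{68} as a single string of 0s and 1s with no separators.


n=0: ⌈(1·189+38)/470⌉ − ⌈(0·189+38)/470⌉ = ⌈227/470⌉ − ⌈38/470⌉ = 1 − 1 = 0
n=1: ⌈(2·189+38)/470⌉ − ⌈(1·189+38)/470⌉ = ⌈416/470⌉ − ⌈227/470⌉ = 1 − 1 = 0
n=2: ⌈(3·189+38)/470⌉ − ⌈(2·189+38)/470⌉ = ⌈605/470⌉ − ⌈416/470⌉ = 2 − 1 = 1
n=3: ⌈(4·189+38)/470⌉ − ⌈(3·189+38)/470⌉ = ⌈794/470⌉ − ⌈605/470⌉ = 2 − 2 = 0
n=4: ⌈(5·189+38)/470⌉ − ⌈(4·189+38)/470⌉ = ⌈983/470⌉ − ⌈794/470⌉ = 3 − 2 = 1
n=5: ⌈(6·189+38)/470⌉ − ⌈(5·189+38)/470⌉ = ⌈1172/470⌉ − ⌈983/470⌉ = 3 − 3 = 0
n=6: ⌈(7·189+38)/470⌉ − ⌈(6·189+38)/470⌉ = ⌈1361/470⌉ − ⌈1172/470⌉ = 3 − 3 = 0
n=7: ⌈(8·189+38)/470⌉ − ⌈(7·189+38)/470⌉ = ⌈1550/470⌉ − ⌈1361/470⌉ = 4 − 3 = 1
n=8: ⌈(9·189+38)/470⌉ − ⌈(8·189+38)/470⌉ = ⌈1739/470⌉ − ⌈1550/470⌉ = 4 − 4 = 0
n=9: ⌈(10·189+38)/470⌉ − ⌈(9·189+38)/470⌉ = ⌈1928/470⌉ − ⌈1739/470⌉ = 5 − 4 = 1
n=10: ⌈(11·189+38)/470⌉ − ⌈(10·189+38)/470⌉ = ⌈2117/470⌉ − ⌈1928/470⌉ = 5 − 5 = 0
n=11: ⌈(12·189+38)/470⌉ − ⌈(11·189+38)/470⌉ = ⌈2306/470⌉ − ⌈2117/470⌉ = 5 − 5 = 0
n=12: ⌈(13·189+38)/470⌉ − ⌈(12·189+38)/470⌉ = ⌈2495/470⌉ − ⌈2306/470⌉ = 6 − 5 = 1
n=13: ⌈(14·189+38)/470⌉ − ⌈(13·189+38)/470⌉ = ⌈2684/470⌉ − ⌈2495/470⌉ = 6 − 6 = 0
n=14: ⌈(15·189+38)/470⌉ − ⌈(14·189+38)/470⌉ = ⌈2873/470⌉ − ⌈2684/470⌉ = 7 − 6 = 1
n=15: ⌈(16·189+38)/470⌉ − ⌈(15·189+38)/470⌉ = ⌈3062/470⌉ − ⌈2873/470⌉ = 7 − 7 = 0
n=16: ⌈(17·189+38)/470⌉ − ⌈(16·189+38)/470⌉ = ⌈3251/470⌉ − ⌈3062/470⌉ = 7 − 7 = 0
n=17: ⌈(18·189+38)/470⌉ − ⌈(17·189+38)/470⌉ = ⌈3440/470⌉ − ⌈3251/470⌉ = 8 − 7 = 1
n=18: ⌈(19·189+38)/470⌉ − ⌈(18·189+38)/470⌉ = ⌈3629/470⌉ − ⌈3440/470⌉ = 8 − 8 = 0
n=19: ⌈(20·189+38)/470⌉ − ⌈(19·189+38)/470⌉ = ⌈3818/470⌉ − ⌈3629/470⌉ = 9 − 8 = 1
n=20: ⌈(21·189+38)/470⌉ − ⌈(20·189+38)/470⌉ = ⌈4007/470⌉ − ⌈3818/470⌉ = 9 − 9 = 0
n=21: ⌈(22·189+38)/470⌉ − ⌈(21·189+38)/470⌉ = ⌈4196/470⌉ − ⌈4007/470⌉ = 9 − 9 = 0
n=22: ⌈(23·189+38)/470⌉ − ⌈(22·189+38)/470⌉ = ⌈4385/470⌉ − ⌈4196/470⌉ = 10 − 9 = 1
n=23: ⌈(24·189+38)/470⌉ − ⌈(23·189+38)/470⌉ = ⌈4574/470⌉ − ⌈4385/470⌉ = 10 − 10 = 0
n=24: ⌈(25·189+38)/470⌉ − ⌈(24·189+38)/470⌉ = ⌈4763/470⌉ − ⌈4574/470⌉ = 11 − 10 = 1
n=25: ⌈(26·189+38)/470⌉ − ⌈(25·189+38)/470⌉ = ⌈4952/470⌉ − ⌈4763/470⌉ = 11 − 11 = 0
n=26: ⌈(27·189+38)/470⌉ − ⌈(26·189+38)/470⌉ = ⌈5141/470⌉ − ⌈4952/470⌉ = 11 − 11 = 0
n=27: ⌈(28·189+38)/470⌉ − ⌈(27·189+38)/470⌉ = ⌈5330/470⌉ − ⌈5141/470⌉ = 12 − 11 = 1
n=28: ⌈(29·189+38)/470⌉ − ⌈(28·189+38)/470⌉ = ⌈5519/470⌉ − ⌈5330/470⌉ = 12 − 12 = 0
n=29: ⌈(30·189+38)/470⌉ − ⌈(29·189+38)/470⌉ = ⌈5708/470⌉ − ⌈5519/470⌉ = 13 − 12 = 1
n=30: ⌈(31·189+38)/470⌉ − ⌈(30·189+38)/470⌉ = ⌈5897/470⌉ − ⌈5708/470⌉ = 13 − 13 = 0
n=31: ⌈(32·189+38)/470⌉ − ⌈(31·189+38)/470⌉ = ⌈6086/470⌉ − ⌈5897/470⌉ = 13 − 13 = 0
n=32: ⌈(33·189+38)/470⌉ − ⌈(32·189+38)/470⌉ = ⌈6275/470⌉ − ⌈6086/470⌉ = 14 − 13 = 1
n=33: ⌈(34·189+38)/470⌉ − ⌈(33·189+38)/470⌉ = ⌈6464/470⌉ − ⌈6275/470⌉ = 14 − 14 = 0
n=34: ⌈(35·189+38)/470⌉ − ⌈(34·189+38)/470⌉ = ⌈6653/470⌉ − ⌈6464/470⌉ = 15 − 14 = 1
n=35: ⌈(36·189+38)/470⌉ − ⌈(35·189+38)/470⌉ = ⌈6842/470⌉ − ⌈6653/470⌉ = 15 − 15 = 0
n=36: ⌈(37·189+38)/470⌉ − ⌈(36·189+38)/470⌉ = ⌈7031/470⌉ − ⌈6842/470⌉ = 15 − 15 = 0
n=37: ⌈(38·189+38)/470⌉ − ⌈(37·189+38)/470⌉ = ⌈7220/470⌉ − ⌈7031/470⌉ = 16 − 15 = 1
n=38: ⌈(39·189+38)/470⌉ − ⌈(38·189+38)/470⌉ = ⌈7409/470⌉ − ⌈7220/470⌉ = 16 − 16 = 0
n=39: ⌈(40·189+38)/470⌉ − ⌈(39·189+38)/470⌉ = ⌈7598/470⌉ − ⌈7409/470⌉ = 17 − 16 = 1
n=40: ⌈(41·189+38)/470⌉ − ⌈(40·189+38)/470⌉ = ⌈7787/470⌉ − ⌈7598/470⌉ = 17 − 17 = 0
n=41: ⌈(42·189+38)/470⌉ − ⌈(41·189+38)/470⌉ = ⌈7976/470⌉ − ⌈7787/470⌉ = 17 − 17 = 0
n=42: ⌈(43·189+38)/470⌉ − ⌈(42·189+38)/470⌉ = ⌈8165/470⌉ − ⌈7976/470⌉ = 18 − 17 = 1
n=43: ⌈(44·189+38)/470⌉ − ⌈(43·189+38)/470⌉ = ⌈8354/470⌉ − ⌈8165/470⌉ = 18 − 18 = 0
n=44: ⌈(45·189+38)/470⌉ − ⌈(44·189+38)/470⌉ = ⌈8543/470⌉ − ⌈8354/470⌉ = 19 − 18 = 1
n=45: ⌈(46·189+38)/470⌉ − ⌈(45·189+38)/470⌉ = ⌈8732/470⌉ − ⌈8543/470⌉ = 19 − 19 = 0
n=46: ⌈(47·189+38)/470⌉ − ⌈(46·189+38)/470⌉ = ⌈8921/470⌉ − ⌈8732/470⌉ = 19 − 19 = 0
n=47: ⌈(48·189+38)/470⌉ − ⌈(47·189+38)/470⌉ = ⌈9110/470⌉ − ⌈8921/470⌉ = 20 − 19 = 1
n=48: ⌈(49·189+38)/470⌉ − ⌈(48·189+38)/470⌉ = ⌈9299/470⌉ − ⌈9110/470⌉ = 20 − 20 = 0
n=49: ⌈(50·189+38)/470⌉ − ⌈(49·189+38)/470⌉ = ⌈9488/470⌉ − ⌈9299/470⌉ = 21 − 20 = 1
n=50: ⌈(51·189+38)/470⌉ − ⌈(50·189+38)/470⌉ = ⌈9677/470⌉ − ⌈9488/470⌉ = 21 − 21 = 0
n=51: ⌈(52·189+38)/470⌉ − ⌈(51·189+38)/470⌉ = ⌈9866/470⌉ − ⌈9677/470⌉ = 21 − 21 = 0
n=52: ⌈(53·189+38)/470⌉ − ⌈(52·189+38)/470⌉ = ⌈10055/470⌉ − ⌈9866/470⌉ = 22 − 21 = 1
n=53: ⌈(54·189+38)/470⌉ − ⌈(53·189+38)/470⌉ = ⌈10244/470⌉ − ⌈10055/470⌉ = 22 − 22 = 0
n=54: ⌈(55·189+38)/470⌉ − ⌈(54·189+38)/470⌉ = ⌈10433/470⌉ − ⌈10244/470⌉ = 23 − 22 = 1
n=55: ⌈(56·189+38)/470⌉ − ⌈(55·189+38)/470⌉ = ⌈10622/470⌉ − ⌈10433/470⌉ = 23 − 23 = 0
n=56: ⌈(57·189+38)/470⌉ − ⌈(56·189+38)/470⌉ = ⌈10811/470⌉ − ⌈10622/470⌉ = 24 − 23 = 1
n=57: ⌈(58·189+38)/470⌉ − ⌈(57·189+38)/470⌉ = ⌈11000/470⌉ − ⌈10811/470⌉ = 24 − 24 = 0
n=58: ⌈(59·189+38)/470⌉ − ⌈(58·189+38)/470⌉ = ⌈11189/470⌉ − ⌈11000/470⌉ = 24 − 24 = 0
n=59: ⌈(60·189+38)/470⌉ − ⌈(59·189+38)/470⌉ = ⌈11378/470⌉ − ⌈11189/470⌉ = 25 − 24 = 1
n=60: ⌈(61·189+38)/470⌉ − ⌈(60·189+38)/470⌉ = ⌈11567/470⌉ − ⌈11378/470⌉ = 25 − 25 = 0
n=61: ⌈(62·189+38)/470⌉ − ⌈(61·189+38)/470⌉ = ⌈11756/470⌉ − ⌈11567/470⌉ = 26 − 25 = 1
n=62: ⌈(63·189+38)/470⌉ − ⌈(62·189+38)/470⌉ = ⌈11945/470⌉ − ⌈11756/470⌉ = 26 − 26 = 0
n=63: ⌈(64·189+38)/470⌉ − ⌈(63·189+38)/470⌉ = ⌈12134/470⌉ − ⌈11945/470⌉ = 26 − 26 = 0
n=64: ⌈(65·189+38)/470⌉ − ⌈(64·189+38)/470⌉ = ⌈12323/470⌉ − ⌈12134/470⌉ = 27 − 26 = 1
n=65: ⌈(66·189+38)/470⌉ − ⌈(65·189+38)/470⌉ = ⌈12512/470⌉ − ⌈12323/470⌉ = 27 − 27 = 0
n=66: ⌈(67·189+38)/470⌉ − ⌈(66·189+38)/470⌉ = ⌈12701/470⌉ − ⌈12512/470⌉ = 28 − 27 = 1
n=67: ⌈(68·189+38)/470⌉ − ⌈(67·189+38)/470⌉ = ⌈12890/470⌉ − ⌈12701/470⌉ = 28 − 28 = 0
n=68: ⌈(69·189+38)/470⌉ − ⌈(68·189+38)/470⌉ = ⌈13079/470⌉ − ⌈12890/470⌉ = 28 − 28 = 0

001010010100101001010010100101001010010100101001010010101001010010100


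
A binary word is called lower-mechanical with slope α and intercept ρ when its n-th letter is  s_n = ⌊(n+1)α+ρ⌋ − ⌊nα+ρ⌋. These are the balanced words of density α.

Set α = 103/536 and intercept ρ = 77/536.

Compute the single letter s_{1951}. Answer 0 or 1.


0

(n+1)α + ρ = (1952·103 + 77) / 536 = 201133/536
nα + ρ     = (1951·103 + 77) / 536 = 201030/536
⌊201133/536⌋ = 375,  ⌊201030/536⌋ = 375
s_{1951} = 375 − 375 = 0


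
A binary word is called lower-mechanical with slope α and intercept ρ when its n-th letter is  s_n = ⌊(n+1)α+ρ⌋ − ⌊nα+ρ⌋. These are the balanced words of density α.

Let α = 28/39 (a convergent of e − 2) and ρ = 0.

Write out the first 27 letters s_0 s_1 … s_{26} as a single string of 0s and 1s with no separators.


011011101101110110111011011

n=0: ⌊(1·28)/39⌋ − ⌊(0·28)/39⌋ = ⌊28/39⌋ − ⌊0/39⌋ = 0 − 0 = 0
n=1: ⌊(2·28)/39⌋ − ⌊(1·28)/39⌋ = ⌊56/39⌋ − ⌊28/39⌋ = 1 − 0 = 1
n=2: ⌊(3·28)/39⌋ − ⌊(2·28)/39⌋ = ⌊84/39⌋ − ⌊56/39⌋ = 2 − 1 = 1
n=3: ⌊(4·28)/39⌋ − ⌊(3·28)/39⌋ = ⌊112/39⌋ − ⌊84/39⌋ = 2 − 2 = 0
n=4: ⌊(5·28)/39⌋ − ⌊(4·28)/39⌋ = ⌊140/39⌋ − ⌊112/39⌋ = 3 − 2 = 1
n=5: ⌊(6·28)/39⌋ − ⌊(5·28)/39⌋ = ⌊168/39⌋ − ⌊140/39⌋ = 4 − 3 = 1
n=6: ⌊(7·28)/39⌋ − ⌊(6·28)/39⌋ = ⌊196/39⌋ − ⌊168/39⌋ = 5 − 4 = 1
n=7: ⌊(8·28)/39⌋ − ⌊(7·28)/39⌋ = ⌊224/39⌋ − ⌊196/39⌋ = 5 − 5 = 0
n=8: ⌊(9·28)/39⌋ − ⌊(8·28)/39⌋ = ⌊252/39⌋ − ⌊224/39⌋ = 6 − 5 = 1
n=9: ⌊(10·28)/39⌋ − ⌊(9·28)/39⌋ = ⌊280/39⌋ − ⌊252/39⌋ = 7 − 6 = 1
n=10: ⌊(11·28)/39⌋ − ⌊(10·28)/39⌋ = ⌊308/39⌋ − ⌊280/39⌋ = 7 − 7 = 0
n=11: ⌊(12·28)/39⌋ − ⌊(11·28)/39⌋ = ⌊336/39⌋ − ⌊308/39⌋ = 8 − 7 = 1
n=12: ⌊(13·28)/39⌋ − ⌊(12·28)/39⌋ = ⌊364/39⌋ − ⌊336/39⌋ = 9 − 8 = 1
n=13: ⌊(14·28)/39⌋ − ⌊(13·28)/39⌋ = ⌊392/39⌋ − ⌊364/39⌋ = 10 − 9 = 1
n=14: ⌊(15·28)/39⌋ − ⌊(14·28)/39⌋ = ⌊420/39⌋ − ⌊392/39⌋ = 10 − 10 = 0
n=15: ⌊(16·28)/39⌋ − ⌊(15·28)/39⌋ = ⌊448/39⌋ − ⌊420/39⌋ = 11 − 10 = 1
n=16: ⌊(17·28)/39⌋ − ⌊(16·28)/39⌋ = ⌊476/39⌋ − ⌊448/39⌋ = 12 − 11 = 1
n=17: ⌊(18·28)/39⌋ − ⌊(17·28)/39⌋ = ⌊504/39⌋ − ⌊476/39⌋ = 12 − 12 = 0
n=18: ⌊(19·28)/39⌋ − ⌊(18·28)/39⌋ = ⌊532/39⌋ − ⌊504/39⌋ = 13 − 12 = 1
n=19: ⌊(20·28)/39⌋ − ⌊(19·28)/39⌋ = ⌊560/39⌋ − ⌊532/39⌋ = 14 − 13 = 1
n=20: ⌊(21·28)/39⌋ − ⌊(20·28)/39⌋ = ⌊588/39⌋ − ⌊560/39⌋ = 15 − 14 = 1
n=21: ⌊(22·28)/39⌋ − ⌊(21·28)/39⌋ = ⌊616/39⌋ − ⌊588/39⌋ = 15 − 15 = 0
n=22: ⌊(23·28)/39⌋ − ⌊(22·28)/39⌋ = ⌊644/39⌋ − ⌊616/39⌋ = 16 − 15 = 1
n=23: ⌊(24·28)/39⌋ − ⌊(23·28)/39⌋ = ⌊672/39⌋ − ⌊644/39⌋ = 17 − 16 = 1
n=24: ⌊(25·28)/39⌋ − ⌊(24·28)/39⌋ = ⌊700/39⌋ − ⌊672/39⌋ = 17 − 17 = 0
n=25: ⌊(26·28)/39⌋ − ⌊(25·28)/39⌋ = ⌊728/39⌋ − ⌊700/39⌋ = 18 − 17 = 1
n=26: ⌊(27·28)/39⌋ − ⌊(26·28)/39⌋ = ⌊756/39⌋ − ⌊728/39⌋ = 19 − 18 = 1


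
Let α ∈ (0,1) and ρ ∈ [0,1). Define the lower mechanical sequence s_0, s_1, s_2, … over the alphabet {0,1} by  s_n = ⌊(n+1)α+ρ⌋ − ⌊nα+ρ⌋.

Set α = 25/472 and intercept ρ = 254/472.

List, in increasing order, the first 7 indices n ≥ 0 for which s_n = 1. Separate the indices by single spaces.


n=0: ⌊279/472⌋−⌊254/472⌋ = 0−0 = 0
n=1: ⌊304/472⌋−⌊279/472⌋ = 0−0 = 0
  …
n=8: ⌊479/472⌋−⌊454/472⌋ = 1−0 = 1  ← one
n=9: ⌊504/472⌋−⌊479/472⌋ = 1−1 = 0
n=10: ⌊529/472⌋−⌊504/472⌋ = 1−1 = 0
  …
n=27: ⌊954/472⌋−⌊929/472⌋ = 2−1 = 1  ← one
n=28: ⌊979/472⌋−⌊954/472⌋ = 2−2 = 0
n=29: ⌊1004/472⌋−⌊979/472⌋ = 2−2 = 0
  …
n=46: ⌊1429/472⌋−⌊1404/472⌋ = 3−2 = 1  ← one
n=47: ⌊1454/472⌋−⌊1429/472⌋ = 3−3 = 0
n=48: ⌊1479/472⌋−⌊1454/472⌋ = 3−3 = 0
  …
n=65: ⌊1904/472⌋−⌊1879/472⌋ = 4−3 = 1  ← one
n=66: ⌊1929/472⌋−⌊1904/472⌋ = 4−4 = 0
n=67: ⌊1954/472⌋−⌊1929/472⌋ = 4−4 = 0
  …
n=84: ⌊2379/472⌋−⌊2354/472⌋ = 5−4 = 1  ← one
n=85: ⌊2404/472⌋−⌊2379/472⌋ = 5−5 = 0
n=86: ⌊2429/472⌋−⌊2404/472⌋ = 5−5 = 0
  …
n=103: ⌊2854/472⌋−⌊2829/472⌋ = 6−5 = 1  ← one
n=104: ⌊2879/472⌋−⌊2854/472⌋ = 6−6 = 0
n=105: ⌊2904/472⌋−⌊2879/472⌋ = 6−6 = 0
  …
n=121: ⌊3304/472⌋−⌊3279/472⌋ = 7−6 = 1  ← one
positions of the first 7 ones: 8 27 46 65 84 103 121

8 27 46 65 84 103 121


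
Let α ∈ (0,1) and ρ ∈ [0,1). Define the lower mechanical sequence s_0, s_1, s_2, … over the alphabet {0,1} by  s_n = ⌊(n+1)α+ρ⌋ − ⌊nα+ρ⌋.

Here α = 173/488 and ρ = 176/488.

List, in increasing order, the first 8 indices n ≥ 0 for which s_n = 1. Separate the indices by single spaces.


n=0: ⌊349/488⌋−⌊176/488⌋ = 0−0 = 0
n=1: ⌊522/488⌋−⌊349/488⌋ = 1−0 = 1  ← one
n=2: ⌊695/488⌋−⌊522/488⌋ = 1−1 = 0
n=3: ⌊868/488⌋−⌊695/488⌋ = 1−1 = 0
n=4: ⌊1041/488⌋−⌊868/488⌋ = 2−1 = 1  ← one
n=5: ⌊1214/488⌋−⌊1041/488⌋ = 2−2 = 0
n=6: ⌊1387/488⌋−⌊1214/488⌋ = 2−2 = 0
n=7: ⌊1560/488⌋−⌊1387/488⌋ = 3−2 = 1  ← one
n=8: ⌊1733/488⌋−⌊1560/488⌋ = 3−3 = 0
n=9: ⌊1906/488⌋−⌊1733/488⌋ = 3−3 = 0
n=10: ⌊2079/488⌋−⌊1906/488⌋ = 4−3 = 1  ← one
n=11: ⌊2252/488⌋−⌊2079/488⌋ = 4−4 = 0
n=12: ⌊2425/488⌋−⌊2252/488⌋ = 4−4 = 0
n=13: ⌊2598/488⌋−⌊2425/488⌋ = 5−4 = 1  ← one
n=14: ⌊2771/488⌋−⌊2598/488⌋ = 5−5 = 0
n=15: ⌊2944/488⌋−⌊2771/488⌋ = 6−5 = 1  ← one
n=16: ⌊3117/488⌋−⌊2944/488⌋ = 6−6 = 0
n=17: ⌊3290/488⌋−⌊3117/488⌋ = 6−6 = 0
n=18: ⌊3463/488⌋−⌊3290/488⌋ = 7−6 = 1  ← one
n=19: ⌊3636/488⌋−⌊3463/488⌋ = 7−7 = 0
n=20: ⌊3809/488⌋−⌊3636/488⌋ = 7−7 = 0
n=21: ⌊3982/488⌋−⌊3809/488⌋ = 8−7 = 1  ← one
positions of the first 8 ones: 1 4 7 10 13 15 18 21

1 4 7 10 13 15 18 21


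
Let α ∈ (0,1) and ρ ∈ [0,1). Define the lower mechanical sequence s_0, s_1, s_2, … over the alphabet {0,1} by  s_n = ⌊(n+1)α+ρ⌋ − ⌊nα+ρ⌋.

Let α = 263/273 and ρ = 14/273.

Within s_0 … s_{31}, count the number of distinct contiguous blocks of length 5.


t_n = ⌊(n·263+14)/273⌋ for n = 0 … 32:
  n=0…9: ⌊14/273⌋=0 ⌊277/273⌋=1 ⌊540/273⌋=1 ⌊803/273⌋=2 ⌊1066/273⌋=3 ⌊1329/273⌋=4 ⌊1592/273⌋=5 ⌊1855/273⌋=6 ⌊2118/273⌋=7 ⌊2381/273⌋=8
  n=10…19: ⌊2644/273⌋=9 ⌊2907/273⌋=10 ⌊3170/273⌋=11 ⌊3433/273⌋=12 ⌊3696/273⌋=13 ⌊3959/273⌋=14 ⌊4222/273⌋=15 ⌊4485/273⌋=16 ⌊4748/273⌋=17 ⌊5011/273⌋=18
  n=20…29: ⌊5274/273⌋=19 ⌊5537/273⌋=20 ⌊5800/273⌋=21 ⌊6063/273⌋=22 ⌊6326/273⌋=23 ⌊6589/273⌋=24 ⌊6852/273⌋=25 ⌊7115/273⌋=26 ⌊7378/273⌋=27 ⌊7641/273⌋=27
  n=30…32: ⌊7904/273⌋=28 ⌊8167/273⌋=29 ⌊8430/273⌋=30
s_n = t_(n+1) − t_n for n = 0 … 31 gives
prefix = 10111111111111111111111111110111
slide a length-5 window over [0..4] … [27..31] (28 windows); first occurrence of each distinct factor:
  [  0..  4] 10111
  [  1..  5] 01111
  [  2..  6] 11111
  [ 24.. 28] 11110
  [ 25.. 29] 11101
  [ 26.. 30] 11011
  (the other 22 windows repeat one of these)
distinct factors: {01111, 10111, 11011, 11101, 11110, 11111}
count = 6  (Sturmian bound for length 5 is 6)

6


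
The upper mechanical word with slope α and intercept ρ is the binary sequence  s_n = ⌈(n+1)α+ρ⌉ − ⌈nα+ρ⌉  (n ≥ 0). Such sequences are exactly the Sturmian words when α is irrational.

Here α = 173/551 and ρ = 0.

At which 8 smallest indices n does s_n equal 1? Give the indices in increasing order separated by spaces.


0 3 6 9 12 15 19 22

n=0: ⌈173/551⌉−⌈0/551⌉ = 1−0 = 1  ← one
n=1: ⌈346/551⌉−⌈173/551⌉ = 1−1 = 0
n=2: ⌈519/551⌉−⌈346/551⌉ = 1−1 = 0
n=3: ⌈692/551⌉−⌈519/551⌉ = 2−1 = 1  ← one
n=4: ⌈865/551⌉−⌈692/551⌉ = 2−2 = 0
n=5: ⌈1038/551⌉−⌈865/551⌉ = 2−2 = 0
n=6: ⌈1211/551⌉−⌈1038/551⌉ = 3−2 = 1  ← one
n=7: ⌈1384/551⌉−⌈1211/551⌉ = 3−3 = 0
n=8: ⌈1557/551⌉−⌈1384/551⌉ = 3−3 = 0
n=9: ⌈1730/551⌉−⌈1557/551⌉ = 4−3 = 1  ← one
n=10: ⌈1903/551⌉−⌈1730/551⌉ = 4−4 = 0
n=11: ⌈2076/551⌉−⌈1903/551⌉ = 4−4 = 0
n=12: ⌈2249/551⌉−⌈2076/551⌉ = 5−4 = 1  ← one
n=13: ⌈2422/551⌉−⌈2249/551⌉ = 5−5 = 0
n=14: ⌈2595/551⌉−⌈2422/551⌉ = 5−5 = 0
n=15: ⌈2768/551⌉−⌈2595/551⌉ = 6−5 = 1  ← one
n=16: ⌈2941/551⌉−⌈2768/551⌉ = 6−6 = 0
n=17: ⌈3114/551⌉−⌈2941/551⌉ = 6−6 = 0
n=18: ⌈3287/551⌉−⌈3114/551⌉ = 6−6 = 0
n=19: ⌈3460/551⌉−⌈3287/551⌉ = 7−6 = 1  ← one
n=20: ⌈3633/551⌉−⌈3460/551⌉ = 7−7 = 0
n=21: ⌈3806/551⌉−⌈3633/551⌉ = 7−7 = 0
n=22: ⌈3979/551⌉−⌈3806/551⌉ = 8−7 = 1  ← one
positions of the first 8 ones: 0 3 6 9 12 15 19 22
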